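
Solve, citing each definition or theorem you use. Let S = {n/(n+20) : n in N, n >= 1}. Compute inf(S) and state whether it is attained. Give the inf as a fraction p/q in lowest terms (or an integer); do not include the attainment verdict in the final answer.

Analysis:
- Values: 1/21, 1/11, 3/23, 1/6, ... strictly increasing.
- Minimum is 1/21 (n=1); inf = 1/21 (attained).
- n/(n+20) = 1 - 20/(n+20) -> 1 from below as n -> infinity, and never equals 1.
- So sup = 1 (not attained).
Conclusion: inf(S) = 1/21, attained in S.

1/21


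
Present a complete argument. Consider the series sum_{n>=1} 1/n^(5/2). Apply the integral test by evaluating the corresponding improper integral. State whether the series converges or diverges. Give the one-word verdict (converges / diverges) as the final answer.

Let f(x) = x^(-5/2). Then f is positive, continuous, and decreasing on [1, infinity), so the integral test applies.
Compute the improper integral int_{1}^infinity f(x) dx:
  antiderivative F(x) = -2/(3*x^(3/2)).
  As x -> infinity, F(x) -> 0 (since p = 5/2 > 1).
  So int = F(infinity) - F(1) = 0 - (-2/3) = 2/3.
  Finite, so by the integral test, the series converges.

converges


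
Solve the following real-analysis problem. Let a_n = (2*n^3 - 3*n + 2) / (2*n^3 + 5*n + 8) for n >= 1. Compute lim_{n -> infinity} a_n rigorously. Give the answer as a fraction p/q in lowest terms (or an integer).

Divide numerator and denominator by n^3, the highest power:
numerator / n^3 = 2 - 3/n^2 + 2/n^3
denominator / n^3 = 2 + 5/n^2 + 8/n^3
As n -> infinity, all terms of the form c/n^k (k >= 1) tend to 0.
So numerator / n^3 -> 2 and denominator / n^3 -> 2.
Therefore lim a_n = 1.

1


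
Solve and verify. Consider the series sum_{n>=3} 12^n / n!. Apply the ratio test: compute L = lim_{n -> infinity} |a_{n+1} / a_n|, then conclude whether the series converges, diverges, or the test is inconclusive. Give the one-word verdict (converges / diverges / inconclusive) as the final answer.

Let a_n denote the general term. Form the ratio a_{n+1}/a_n and simplify:
a_{n+1}/a_n = 12/(n + 1)
Take the limit as n -> infinity: L = 0.
Since L = 0 < 1, the ratio test implies the series converges.

converges


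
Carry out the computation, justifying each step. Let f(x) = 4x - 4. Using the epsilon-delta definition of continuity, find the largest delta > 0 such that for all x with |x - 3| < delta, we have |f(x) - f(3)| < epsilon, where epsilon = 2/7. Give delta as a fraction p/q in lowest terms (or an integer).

We compute f(3) = 4*(3) - 4 = 8.
|f(x) - f(3)| = |4x - 4 - (8)| = |4(x - 3)| = 4|x - 3|.
We need 4|x - 3| < 2/7, i.e. |x - 3| < 2/7 / 4 = 1/14.
So any delta <= 1/14 works. Conversely, if delta > 1/14, then x = 3 + 1/14 satisfies |x - 3| = 1/14 < delta but |f(x) - f(3)| = 4 * 1/14 = 2/7, which is not < 2/7; so no larger delta works.
Hence the largest such delta is 1/14.

1/14


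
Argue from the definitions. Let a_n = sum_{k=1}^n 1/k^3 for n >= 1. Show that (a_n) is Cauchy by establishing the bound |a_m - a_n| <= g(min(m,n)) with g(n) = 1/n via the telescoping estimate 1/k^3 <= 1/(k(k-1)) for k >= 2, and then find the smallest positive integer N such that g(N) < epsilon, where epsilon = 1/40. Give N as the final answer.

For m > n >= 1: |a_m - a_n| = sum_{k=n+1}^m 1/k^3.
Use 1/k^3 <= 1/(k(k-1)) = 1/(k-1) - 1/k for k >= 2 (which holds since k^3 >= k^2 >= k(k-1) for k >= 2):
sum_{k=n+1}^m 1/k^3 <= sum_{k=n+1}^m (1/(k-1) - 1/k) = 1/n - 1/m <= 1/n.
By symmetry the same bound holds with n,m swapped, so |a_m - a_n| <= 1/min(m,n) = g(min(m,n)). Since g(n) -> 0, (a_n) is Cauchy.
Now solve g(N) < 1/40: 1/N < 1/40 <=> N > 1/(1/40) = 40.
The smallest integer strictly greater than 40 is N = 41.
Check: g(41) = 1/41 < 1/40; g(40) = 1/40 >= 1/40. So N = 41.

41


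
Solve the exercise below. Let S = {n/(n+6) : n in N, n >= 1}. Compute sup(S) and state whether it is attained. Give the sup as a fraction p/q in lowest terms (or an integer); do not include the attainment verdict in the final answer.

Analysis:
- Values: 1/7, 1/4, 1/3, 2/5, ... strictly increasing.
- Minimum is 1/7 (n=1); inf = 1/7 (attained).
- n/(n+6) = 1 - 6/(n+6) -> 1 from below as n -> infinity, and never equals 1.
- So sup = 1 (not attained).
Conclusion: sup(S) = 1, not attained in S.

1


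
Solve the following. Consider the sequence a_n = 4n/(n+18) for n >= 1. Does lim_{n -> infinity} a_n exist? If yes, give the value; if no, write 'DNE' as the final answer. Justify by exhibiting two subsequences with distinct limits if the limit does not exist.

Examine the behaviour of a_n along subsequences.
Even-n subsequence a_{2k} = 4(2k)/(2k+18) -> 4. Odd-n subsequence a_{2k+1} = 4(2k+1)/(2k+19) -> 4. Both tend to 4, which suggests the limit is 4; verify directly.
|a_n - 4| = |4n - 4(n+18)| / (n+18) = 72/(n+18) < 72/n for every n >= 1.
Given epsilon > 0, choose a positive integer N > 72/epsilon. Then for all n >= N, |a_n - 4| < 72/n <= 72/N < epsilon.
So by the definition of the limit, lim a_n exists and equals 4.

4


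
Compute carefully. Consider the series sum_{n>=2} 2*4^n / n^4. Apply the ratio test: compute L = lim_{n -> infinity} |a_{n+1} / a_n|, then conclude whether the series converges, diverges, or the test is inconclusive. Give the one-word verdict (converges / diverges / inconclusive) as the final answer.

Let a_n denote the general term. Form the ratio a_{n+1}/a_n and simplify:
a_{n+1}/a_n = 4*n^4/(n + 1)^4
Take the limit as n -> infinity: L = 4.
Since L = 4 > 1 (or L = infinity), the ratio test implies the series diverges.

diverges


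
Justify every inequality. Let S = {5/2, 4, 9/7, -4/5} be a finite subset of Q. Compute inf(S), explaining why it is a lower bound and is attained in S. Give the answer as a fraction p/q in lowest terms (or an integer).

S is finite, so inf(S) = min(S).
Sorted increasing:
-4/5, 9/7, 5/2, 4
The extremum is -4/5.
For every x in S, x >= -4/5. And -4/5 is in S, so it is attained.
Therefore inf(S) = -4/5.

-4/5


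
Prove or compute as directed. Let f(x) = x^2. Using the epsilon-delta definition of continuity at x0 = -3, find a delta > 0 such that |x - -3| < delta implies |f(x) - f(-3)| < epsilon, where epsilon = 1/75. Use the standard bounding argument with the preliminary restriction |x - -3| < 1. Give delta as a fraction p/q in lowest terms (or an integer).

Factor: |x^2 - (-3)^2| = |x - -3| * |x + -3|.
Impose |x - -3| < 1 first. Then |x + -3| = |(x - -3) + 2*(-3)| <= |x - -3| + 2*|-3| < 1 + 6 = 7.
So |x^2 - (-3)^2| < delta * 7.
We need delta * 7 <= 1/75, i.e. delta <= 1/75/7 = 1/525.
Since 1/525 < 1, this is tighter than 1; take delta = 1/525.
So delta = 1/525 works.

1/525


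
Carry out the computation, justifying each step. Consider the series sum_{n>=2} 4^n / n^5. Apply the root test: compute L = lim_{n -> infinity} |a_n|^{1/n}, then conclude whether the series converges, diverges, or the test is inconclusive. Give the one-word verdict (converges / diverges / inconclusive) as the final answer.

Let a_n denote the general term. Form |a_n|^(1/n) and simplify:
|a_n|^(1/n) = 4/n^(5/n)
Take the limit as n -> infinity: L = 4.
Since L = 4 > 1, the root test implies divergence.

diverges


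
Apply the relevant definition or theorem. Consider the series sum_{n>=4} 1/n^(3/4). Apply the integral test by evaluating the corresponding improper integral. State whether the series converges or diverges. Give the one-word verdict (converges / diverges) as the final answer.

Let f(x) = x^(-3/4). Then f is positive, continuous, and decreasing on [4, infinity), so the integral test applies.
Compute the improper integral int_{4}^infinity f(x) dx:
  antiderivative F(x) = 4*x^(1/4).
  As x -> infinity, F(x) -> infinity (since p = 3/4 < 1).
  So the integral diverges. By the integral test, the series diverges.

diverges


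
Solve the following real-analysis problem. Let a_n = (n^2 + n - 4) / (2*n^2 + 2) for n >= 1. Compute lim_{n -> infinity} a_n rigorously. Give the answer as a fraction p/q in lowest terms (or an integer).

Divide numerator and denominator by n^2, the highest power:
numerator / n^2 = 1 + 1/n - 4/n^2
denominator / n^2 = 2 + 2/n^2
As n -> infinity, all terms of the form c/n^k (k >= 1) tend to 0.
So numerator / n^2 -> 1 and denominator / n^2 -> 2.
Therefore lim a_n = 1/2.

1/2


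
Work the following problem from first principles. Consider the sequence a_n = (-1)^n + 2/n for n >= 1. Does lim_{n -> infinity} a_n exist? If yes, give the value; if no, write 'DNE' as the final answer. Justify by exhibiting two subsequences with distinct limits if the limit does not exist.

Examine the behaviour of a_n along subsequences.
a_{2k} = 1 + 2/(2k) -> 1. a_{2k+1} = -1 + 2/(2k+1) -> -1.
Since these two subsequential limits are 1 and -1, distinct, the full sequence cannot converge (a convergent sequence has all subsequences tending to the same limit). So lim a_n does not exist.

DNE


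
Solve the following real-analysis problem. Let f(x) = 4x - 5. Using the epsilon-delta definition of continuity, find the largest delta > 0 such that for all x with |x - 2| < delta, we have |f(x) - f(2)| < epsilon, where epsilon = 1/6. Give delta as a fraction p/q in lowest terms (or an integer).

We compute f(2) = 4*(2) - 5 = 3.
|f(x) - f(2)| = |4x - 5 - (3)| = |4(x - 2)| = 4|x - 2|.
We need 4|x - 2| < 1/6, i.e. |x - 2| < 1/6 / 4 = 1/24.
So any delta <= 1/24 works. Conversely, if delta > 1/24, then x = 2 + 1/24 satisfies |x - 2| = 1/24 < delta but |f(x) - f(2)| = 4 * 1/24 = 1/6, which is not < 1/6; so no larger delta works.
Hence the largest such delta is 1/24.

1/24


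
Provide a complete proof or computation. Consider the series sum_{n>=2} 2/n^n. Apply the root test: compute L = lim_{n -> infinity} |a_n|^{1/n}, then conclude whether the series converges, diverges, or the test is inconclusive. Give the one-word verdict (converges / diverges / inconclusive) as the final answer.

Let a_n denote the general term. Form |a_n|^(1/n) and simplify:
|a_n|^(1/n) = 2^(1/n)/n
Take the limit as n -> infinity: L = 0.
Since L = 0 < 1, the root test implies convergence.

converges


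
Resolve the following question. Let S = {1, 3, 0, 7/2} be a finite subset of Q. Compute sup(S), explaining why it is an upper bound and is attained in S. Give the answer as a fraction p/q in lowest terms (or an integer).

S is finite, so sup(S) = max(S).
Sorted decreasing:
7/2, 3, 1, 0
The extremum is 7/2.
For every x in S, x <= 7/2. And 7/2 is in S, so it is attained.
Therefore sup(S) = 7/2.

7/2


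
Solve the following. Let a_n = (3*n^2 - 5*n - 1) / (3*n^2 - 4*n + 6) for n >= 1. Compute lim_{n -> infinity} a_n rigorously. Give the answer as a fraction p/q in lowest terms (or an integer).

Divide numerator and denominator by n^2, the highest power:
numerator / n^2 = 3 - 5/n - 1/n^2
denominator / n^2 = 3 - 4/n + 6/n^2
As n -> infinity, all terms of the form c/n^k (k >= 1) tend to 0.
So numerator / n^2 -> 3 and denominator / n^2 -> 3.
Therefore lim a_n = 1.

1


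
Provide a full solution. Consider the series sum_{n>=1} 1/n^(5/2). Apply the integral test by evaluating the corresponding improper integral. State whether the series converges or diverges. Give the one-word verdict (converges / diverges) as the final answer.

Let f(x) = x^(-5/2). Then f is positive, continuous, and decreasing on [1, infinity), so the integral test applies.
Compute the improper integral int_{1}^infinity f(x) dx:
  antiderivative F(x) = -2/(3*x^(3/2)).
  As x -> infinity, F(x) -> 0 (since p = 5/2 > 1).
  So int = F(infinity) - F(1) = 0 - (-2/3) = 2/3.
  Finite, so by the integral test, the series converges.

converges


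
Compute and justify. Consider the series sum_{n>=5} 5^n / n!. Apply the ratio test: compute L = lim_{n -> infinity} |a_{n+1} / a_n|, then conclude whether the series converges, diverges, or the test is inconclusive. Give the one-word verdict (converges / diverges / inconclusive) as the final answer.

Let a_n denote the general term. Form the ratio a_{n+1}/a_n and simplify:
a_{n+1}/a_n = 5/(n + 1)
Take the limit as n -> infinity: L = 0.
Since L = 0 < 1, the ratio test implies the series converges.

converges


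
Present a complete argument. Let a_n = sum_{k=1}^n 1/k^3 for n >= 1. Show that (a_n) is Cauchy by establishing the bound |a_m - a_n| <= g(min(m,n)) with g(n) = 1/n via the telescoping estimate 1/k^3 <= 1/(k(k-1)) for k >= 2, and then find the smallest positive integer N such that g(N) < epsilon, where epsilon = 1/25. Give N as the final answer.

For m > n >= 1: |a_m - a_n| = sum_{k=n+1}^m 1/k^3.
Use 1/k^3 <= 1/(k(k-1)) = 1/(k-1) - 1/k for k >= 2 (which holds since k^3 >= k^2 >= k(k-1) for k >= 2):
sum_{k=n+1}^m 1/k^3 <= sum_{k=n+1}^m (1/(k-1) - 1/k) = 1/n - 1/m <= 1/n.
By symmetry the same bound holds with n,m swapped, so |a_m - a_n| <= 1/min(m,n) = g(min(m,n)). Since g(n) -> 0, (a_n) is Cauchy.
Now solve g(N) < 1/25: 1/N < 1/25 <=> N > 1/(1/25) = 25.
The smallest integer strictly greater than 25 is N = 26.
Check: g(26) = 1/26 < 1/25; g(25) = 1/25 >= 1/25. So N = 26.

26


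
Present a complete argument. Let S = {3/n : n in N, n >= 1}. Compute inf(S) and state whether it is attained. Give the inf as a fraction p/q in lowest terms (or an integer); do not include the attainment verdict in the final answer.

Analysis:
- Values: 3, 3/2, 1, 3/4, ... strictly decreasing.
- The maximum is 3 (n=1); sup = 3 (attained).
- The set is bounded below by 0; 3/n -> 0 so 0 is the greatest lower bound.
- 0 is not in the set, so inf = 0 is not attained.
Conclusion: inf(S) = 0, not attained in S.

0


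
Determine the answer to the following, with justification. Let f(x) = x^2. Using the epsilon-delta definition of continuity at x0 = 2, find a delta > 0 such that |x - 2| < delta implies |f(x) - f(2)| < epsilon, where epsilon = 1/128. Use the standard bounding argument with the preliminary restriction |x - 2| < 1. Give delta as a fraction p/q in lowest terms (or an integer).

Factor: |x^2 - (2)^2| = |x - 2| * |x + 2|.
Impose |x - 2| < 1 first. Then |x + 2| = |(x - 2) + 2*(2)| <= |x - 2| + 2*|2| < 1 + 4 = 5.
So |x^2 - (2)^2| < delta * 5.
We need delta * 5 <= 1/128, i.e. delta <= 1/128/5 = 1/640.
Since 1/640 < 1, this is tighter than 1; take delta = 1/640.
So delta = 1/640 works.

1/640


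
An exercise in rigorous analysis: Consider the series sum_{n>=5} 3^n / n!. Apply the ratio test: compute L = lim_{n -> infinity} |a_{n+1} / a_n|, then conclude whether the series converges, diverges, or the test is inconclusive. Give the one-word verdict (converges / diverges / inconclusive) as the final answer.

Let a_n denote the general term. Form the ratio a_{n+1}/a_n and simplify:
a_{n+1}/a_n = 3/(n + 1)
Take the limit as n -> infinity: L = 0.
Since L = 0 < 1, the ratio test implies the series converges.

converges


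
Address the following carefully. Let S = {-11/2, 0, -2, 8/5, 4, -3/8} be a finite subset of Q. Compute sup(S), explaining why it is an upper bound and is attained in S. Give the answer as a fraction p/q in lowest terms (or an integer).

S is finite, so sup(S) = max(S).
Sorted decreasing:
4, 8/5, 0, -3/8, -2, -11/2
The extremum is 4.
For every x in S, x <= 4. And 4 is in S, so it is attained.
Therefore sup(S) = 4.

4


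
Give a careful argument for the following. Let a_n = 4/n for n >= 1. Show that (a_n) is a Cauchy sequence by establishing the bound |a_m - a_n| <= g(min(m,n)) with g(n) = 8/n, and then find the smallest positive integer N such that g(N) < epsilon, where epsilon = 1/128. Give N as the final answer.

For any m, n >= 1, by the triangle inequality:
|a_m - a_n| = |4/m - 4/n| <= 4*1/m + 4*1/n <= 8/min(m,n).
So g(n) = 8/n bounds the Cauchy difference. Since g(n) -> 0, (a_n) is Cauchy.
Now solve g(N) < 1/128: 8/N < 1/128 <=> N > 8 / (1/128) = 1024.
The smallest integer strictly greater than 1024 is N = 1025.
Check: g(1025) = 8/1025 = 8/1025 < 1/128; g(1024) = 1/128 >= 1/128. So N = 1025.

1025


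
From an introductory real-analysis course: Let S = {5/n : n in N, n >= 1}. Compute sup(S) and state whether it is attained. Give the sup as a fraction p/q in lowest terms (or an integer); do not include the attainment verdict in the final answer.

Analysis:
- Values: 5, 5/2, 5/3, 5/4, ... strictly decreasing.
- The maximum is 5 (n=1); sup = 5 (attained).
- The set is bounded below by 0; 5/n -> 0 so 0 is the greatest lower bound.
- 0 is not in the set, so inf = 0 is not attained.
Conclusion: sup(S) = 5, attained in S.

5


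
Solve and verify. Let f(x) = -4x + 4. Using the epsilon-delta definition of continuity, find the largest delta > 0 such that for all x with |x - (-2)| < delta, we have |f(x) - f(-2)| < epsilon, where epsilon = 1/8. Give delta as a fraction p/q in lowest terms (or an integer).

We compute f(-2) = -4*(-2) + 4 = 12.
|f(x) - f(-2)| = |-4x + 4 - (12)| = |-4(x - (-2))| = 4|x - (-2)|.
We need 4|x - (-2)| < 1/8, i.e. |x - (-2)| < 1/8 / 4 = 1/32.
So any delta <= 1/32 works. Conversely, if delta > 1/32, then x = -2 + 1/32 satisfies |x - (-2)| = 1/32 < delta but |f(x) - f(-2)| = 4 * 1/32 = 1/8, which is not < 1/8; so no larger delta works.
Hence the largest such delta is 1/32.

1/32


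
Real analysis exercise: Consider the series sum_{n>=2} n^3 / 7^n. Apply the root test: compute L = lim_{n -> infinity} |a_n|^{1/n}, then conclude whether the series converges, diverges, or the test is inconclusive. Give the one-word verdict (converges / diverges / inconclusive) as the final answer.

Let a_n denote the general term. Form |a_n|^(1/n) and simplify:
|a_n|^(1/n) = n^(3/n)/7
Take the limit as n -> infinity: L = 1/7.
Since L = 1/7 < 1, the root test implies convergence.

converges


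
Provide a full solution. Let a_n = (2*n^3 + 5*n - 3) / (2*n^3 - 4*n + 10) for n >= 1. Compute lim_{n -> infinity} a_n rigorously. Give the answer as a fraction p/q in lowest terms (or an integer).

Divide numerator and denominator by n^3, the highest power:
numerator / n^3 = 2 + 5/n^2 - 3/n^3
denominator / n^3 = 2 - 4/n^2 + 10/n^3
As n -> infinity, all terms of the form c/n^k (k >= 1) tend to 0.
So numerator / n^3 -> 2 and denominator / n^3 -> 2.
Therefore lim a_n = 1.

1


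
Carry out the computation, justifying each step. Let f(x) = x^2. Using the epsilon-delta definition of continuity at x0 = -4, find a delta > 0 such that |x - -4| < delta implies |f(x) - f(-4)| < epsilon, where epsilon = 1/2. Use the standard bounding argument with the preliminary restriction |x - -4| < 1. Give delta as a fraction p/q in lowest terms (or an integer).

Factor: |x^2 - (-4)^2| = |x - -4| * |x + -4|.
Impose |x - -4| < 1 first. Then |x + -4| = |(x - -4) + 2*(-4)| <= |x - -4| + 2*|-4| < 1 + 8 = 9.
So |x^2 - (-4)^2| < delta * 9.
We need delta * 9 <= 1/2, i.e. delta <= 1/2/9 = 1/18.
Since 1/18 < 1, this is tighter than 1; take delta = 1/18.
So delta = 1/18 works.

1/18


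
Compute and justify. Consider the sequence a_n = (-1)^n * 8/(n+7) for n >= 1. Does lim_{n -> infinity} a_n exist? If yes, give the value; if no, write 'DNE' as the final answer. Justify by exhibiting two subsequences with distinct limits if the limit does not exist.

Examine the behaviour of a_n along subsequences.
Even-n subsequence a_{2k} = 8/(2k+7) -> 0. Odd-n subsequence a_{2k+1} = -8/(2k+8) -> 0. Both tend to 0, which suggests the limit is 0; verify directly.
|a_n - 0| = 8/(n+7) < 8/n for every n >= 1.
Given epsilon > 0, choose a positive integer N > 8/epsilon. Then for all n >= N, |a_n| < 8/n <= 8/N < epsilon.
So by the definition of the limit, lim a_n exists and equals 0.

0


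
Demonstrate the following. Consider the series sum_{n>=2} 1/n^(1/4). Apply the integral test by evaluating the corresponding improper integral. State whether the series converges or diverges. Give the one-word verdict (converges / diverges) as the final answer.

Let f(x) = x^(-1/4). Then f is positive, continuous, and decreasing on [2, infinity), so the integral test applies.
Compute the improper integral int_{2}^infinity f(x) dx:
  antiderivative F(x) = 4*x^(3/4)/3.
  As x -> infinity, F(x) -> infinity (since p = 1/4 < 1).
  So the integral diverges. By the integral test, the series diverges.

diverges


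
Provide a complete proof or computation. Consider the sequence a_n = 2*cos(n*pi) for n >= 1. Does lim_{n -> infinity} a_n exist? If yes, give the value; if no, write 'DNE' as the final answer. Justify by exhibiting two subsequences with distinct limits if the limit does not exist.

Examine the behaviour of a_n along subsequences.
cos(n*pi) = (-1)^n, so a_n = 2*(-1)^n. a_{2k} = 2 -> 2. a_{2k+1} = -2 -> -2.
Since these two subsequential limits are 2 and -2, distinct, the full sequence cannot converge (a convergent sequence has all subsequences tending to the same limit). So lim a_n does not exist.

DNE


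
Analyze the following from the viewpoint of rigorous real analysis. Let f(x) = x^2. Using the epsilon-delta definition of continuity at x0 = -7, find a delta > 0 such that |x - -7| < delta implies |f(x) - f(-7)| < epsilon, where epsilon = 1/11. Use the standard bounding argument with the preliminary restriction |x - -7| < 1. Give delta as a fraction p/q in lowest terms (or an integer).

Factor: |x^2 - (-7)^2| = |x - -7| * |x + -7|.
Impose |x - -7| < 1 first. Then |x + -7| = |(x - -7) + 2*(-7)| <= |x - -7| + 2*|-7| < 1 + 14 = 15.
So |x^2 - (-7)^2| < delta * 15.
We need delta * 15 <= 1/11, i.e. delta <= 1/11/15 = 1/165.
Since 1/165 < 1, this is tighter than 1; take delta = 1/165.
So delta = 1/165 works.

1/165


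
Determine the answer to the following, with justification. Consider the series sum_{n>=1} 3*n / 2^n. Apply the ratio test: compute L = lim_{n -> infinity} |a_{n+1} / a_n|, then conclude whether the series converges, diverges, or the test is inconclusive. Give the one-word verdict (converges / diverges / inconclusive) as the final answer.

Let a_n denote the general term. Form the ratio a_{n+1}/a_n and simplify:
a_{n+1}/a_n = (n + 1)/(2*n)
Take the limit as n -> infinity: L = 1/2.
Since L = 1/2 < 1, the ratio test implies the series converges.

converges


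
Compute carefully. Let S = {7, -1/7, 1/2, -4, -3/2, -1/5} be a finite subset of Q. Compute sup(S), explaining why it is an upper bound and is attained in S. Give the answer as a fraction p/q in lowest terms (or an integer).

S is finite, so sup(S) = max(S).
Sorted decreasing:
7, 1/2, -1/7, -1/5, -3/2, -4
The extremum is 7.
For every x in S, x <= 7. And 7 is in S, so it is attained.
Therefore sup(S) = 7.

7


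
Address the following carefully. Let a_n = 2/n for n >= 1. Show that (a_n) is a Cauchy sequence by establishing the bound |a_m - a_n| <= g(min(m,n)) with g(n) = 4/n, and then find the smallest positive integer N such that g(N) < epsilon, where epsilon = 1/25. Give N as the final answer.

For any m, n >= 1, by the triangle inequality:
|a_m - a_n| = |2/m - 2/n| <= 2*1/m + 2*1/n <= 4/min(m,n).
So g(n) = 4/n bounds the Cauchy difference. Since g(n) -> 0, (a_n) is Cauchy.
Now solve g(N) < 1/25: 4/N < 1/25 <=> N > 4 / (1/25) = 100.
The smallest integer strictly greater than 100 is N = 101.
Check: g(101) = 4/101 = 4/101 < 1/25; g(100) = 1/25 >= 1/25. So N = 101.

101


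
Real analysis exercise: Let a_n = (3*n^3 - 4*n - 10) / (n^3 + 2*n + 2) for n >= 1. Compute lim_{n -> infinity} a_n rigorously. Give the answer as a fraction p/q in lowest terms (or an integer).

Divide numerator and denominator by n^3, the highest power:
numerator / n^3 = 3 - 4/n^2 - 10/n^3
denominator / n^3 = 1 + 2/n^2 + 2/n^3
As n -> infinity, all terms of the form c/n^k (k >= 1) tend to 0.
So numerator / n^3 -> 3 and denominator / n^3 -> 1.
Therefore lim a_n = 3.

3


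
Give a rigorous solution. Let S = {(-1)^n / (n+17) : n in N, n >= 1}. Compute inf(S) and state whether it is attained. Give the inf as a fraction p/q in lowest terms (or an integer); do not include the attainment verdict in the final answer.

Analysis:
- Values: -1/18, 1/19, -1/20, 1/21, -1/22, ...
- Positive terms (even n): 1/(2+17), 1/(4+17), ... decreasing -> max = 1/19 (n=2).
- Negative terms (odd n): -1/(1+17), -1/(3+17), ... increasing -> min = -1/18 (n=1).
- So sup = 1/19 (attained at n=2); inf = -1/18 (attained at n=1).
Conclusion: inf(S) = -1/18, attained in S.

-1/18


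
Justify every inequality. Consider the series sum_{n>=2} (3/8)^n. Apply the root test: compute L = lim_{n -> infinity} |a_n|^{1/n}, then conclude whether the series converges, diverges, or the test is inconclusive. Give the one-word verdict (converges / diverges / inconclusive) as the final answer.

Let a_n denote the general term. Form |a_n|^(1/n) and simplify:
|a_n|^(1/n) = 3/8
Take the limit as n -> infinity: L = 3/8.
Since L = 3/8 < 1, the root test implies convergence.

converges


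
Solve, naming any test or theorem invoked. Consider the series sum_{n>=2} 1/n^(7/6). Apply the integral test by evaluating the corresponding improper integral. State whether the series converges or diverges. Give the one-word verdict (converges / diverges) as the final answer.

Let f(x) = x^(-7/6). Then f is positive, continuous, and decreasing on [2, infinity), so the integral test applies.
Compute the improper integral int_{2}^infinity f(x) dx:
  antiderivative F(x) = -6/x^(1/6).
  As x -> infinity, F(x) -> 0 (since p = 7/6 > 1).
  So int = F(infinity) - F(2) = 0 - (-3*2^(5/6)) = 3*2^(5/6).
  Finite, so by the integral test, the series converges.

converges


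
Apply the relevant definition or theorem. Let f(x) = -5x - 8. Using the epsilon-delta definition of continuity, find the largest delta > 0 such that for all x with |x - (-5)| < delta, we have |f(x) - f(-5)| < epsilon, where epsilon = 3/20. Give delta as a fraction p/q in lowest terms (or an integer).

We compute f(-5) = -5*(-5) - 8 = 17.
|f(x) - f(-5)| = |-5x - 8 - (17)| = |-5(x - (-5))| = 5|x - (-5)|.
We need 5|x - (-5)| < 3/20, i.e. |x - (-5)| < 3/20 / 5 = 3/100.
So any delta <= 3/100 works. Conversely, if delta > 3/100, then x = -5 + 3/100 satisfies |x - (-5)| = 3/100 < delta but |f(x) - f(-5)| = 5 * 3/100 = 3/20, which is not < 3/20; so no larger delta works.
Hence the largest such delta is 3/100.

3/100


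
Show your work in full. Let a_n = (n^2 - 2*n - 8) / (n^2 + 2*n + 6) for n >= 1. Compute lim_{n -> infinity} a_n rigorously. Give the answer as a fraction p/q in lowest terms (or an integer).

Divide numerator and denominator by n^2, the highest power:
numerator / n^2 = 1 - 2/n - 8/n^2
denominator / n^2 = 1 + 2/n + 6/n^2
As n -> infinity, all terms of the form c/n^k (k >= 1) tend to 0.
So numerator / n^2 -> 1 and denominator / n^2 -> 1.
Therefore lim a_n = 1.

1


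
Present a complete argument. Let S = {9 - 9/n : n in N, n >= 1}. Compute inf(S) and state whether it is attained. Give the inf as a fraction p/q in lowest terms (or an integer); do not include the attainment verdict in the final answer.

Analysis:
- Values: 0, 9/2, 6, 27/4, ... strictly increasing.
- Minimum is 0 (n=1); inf = 0 (attained).
- 9 - 9/n -> 9 from below; sup = 9, not attained.
Conclusion: inf(S) = 0, attained in S.

0


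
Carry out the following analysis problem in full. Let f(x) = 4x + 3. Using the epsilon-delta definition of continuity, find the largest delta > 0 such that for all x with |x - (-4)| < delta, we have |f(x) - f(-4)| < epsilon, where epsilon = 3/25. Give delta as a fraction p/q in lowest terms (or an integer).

We compute f(-4) = 4*(-4) + 3 = -13.
|f(x) - f(-4)| = |4x + 3 - (-13)| = |4(x - (-4))| = 4|x - (-4)|.
We need 4|x - (-4)| < 3/25, i.e. |x - (-4)| < 3/25 / 4 = 3/100.
So any delta <= 3/100 works. Conversely, if delta > 3/100, then x = -4 + 3/100 satisfies |x - (-4)| = 3/100 < delta but |f(x) - f(-4)| = 4 * 3/100 = 3/25, which is not < 3/25; so no larger delta works.
Hence the largest such delta is 3/100.

3/100


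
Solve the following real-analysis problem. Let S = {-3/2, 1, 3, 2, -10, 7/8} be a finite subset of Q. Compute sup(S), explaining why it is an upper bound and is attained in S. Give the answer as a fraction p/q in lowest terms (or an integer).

S is finite, so sup(S) = max(S).
Sorted decreasing:
3, 2, 1, 7/8, -3/2, -10
The extremum is 3.
For every x in S, x <= 3. And 3 is in S, so it is attained.
Therefore sup(S) = 3.

3


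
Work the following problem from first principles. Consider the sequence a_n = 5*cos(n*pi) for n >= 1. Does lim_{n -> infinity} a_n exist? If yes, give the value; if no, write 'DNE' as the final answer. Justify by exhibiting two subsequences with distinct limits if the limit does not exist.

Examine the behaviour of a_n along subsequences.
cos(n*pi) = (-1)^n, so a_n = 5*(-1)^n. a_{2k} = 5 -> 5. a_{2k+1} = -5 -> -5.
Since these two subsequential limits are 5 and -5, distinct, the full sequence cannot converge (a convergent sequence has all subsequences tending to the same limit). So lim a_n does not exist.

DNE


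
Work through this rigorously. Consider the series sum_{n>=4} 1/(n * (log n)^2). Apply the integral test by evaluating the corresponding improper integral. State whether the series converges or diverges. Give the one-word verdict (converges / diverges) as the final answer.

Let f(x) = 1/(x*log(x)^2). Then f is positive, continuous, and decreasing on [4, infinity), so the integral test applies.
Compute the improper integral int_{4}^infinity f(x) dx:
  antiderivative F(x) = -1/log(x).
  F(x) -> 0 as x -> infinity.  int = 0 - F(4) = 1/log(4) < infinity. By the integral test, the series converges.

converges


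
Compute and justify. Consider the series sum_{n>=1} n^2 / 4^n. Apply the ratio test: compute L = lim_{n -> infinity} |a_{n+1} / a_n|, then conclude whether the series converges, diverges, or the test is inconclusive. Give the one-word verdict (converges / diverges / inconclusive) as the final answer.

Let a_n denote the general term. Form the ratio a_{n+1}/a_n and simplify:
a_{n+1}/a_n = (n + 1)^2/(4*n^2)
Take the limit as n -> infinity: L = 1/4.
Since L = 1/4 < 1, the ratio test implies the series converges.

converges


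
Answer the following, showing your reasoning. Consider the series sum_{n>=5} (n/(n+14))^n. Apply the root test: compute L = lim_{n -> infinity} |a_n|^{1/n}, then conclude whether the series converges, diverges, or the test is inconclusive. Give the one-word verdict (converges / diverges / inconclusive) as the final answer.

Let a_n denote the general term. Form |a_n|^(1/n) and simplify:
|a_n|^(1/n) = n/(n + 14)
Take the limit as n -> infinity: L = 1.
Since L = 1, the root test is inconclusive. (In fact a_n = (n/(n+14))^n -> e^(-14) != 0, so the nth-term test shows divergence; but the root test itself gives no conclusion.)

inconclusive


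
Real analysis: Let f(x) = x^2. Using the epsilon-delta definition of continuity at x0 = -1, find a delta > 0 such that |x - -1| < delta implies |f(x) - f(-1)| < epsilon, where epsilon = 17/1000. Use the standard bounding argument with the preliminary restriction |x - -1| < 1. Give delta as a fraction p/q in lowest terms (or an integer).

Factor: |x^2 - (-1)^2| = |x - -1| * |x + -1|.
Impose |x - -1| < 1 first. Then |x + -1| = |(x - -1) + 2*(-1)| <= |x - -1| + 2*|-1| < 1 + 2 = 3.
So |x^2 - (-1)^2| < delta * 3.
We need delta * 3 <= 17/1000, i.e. delta <= 17/1000/3 = 17/3000.
Since 17/3000 < 1, this is tighter than 1; take delta = 17/3000.
So delta = 17/3000 works.

17/3000


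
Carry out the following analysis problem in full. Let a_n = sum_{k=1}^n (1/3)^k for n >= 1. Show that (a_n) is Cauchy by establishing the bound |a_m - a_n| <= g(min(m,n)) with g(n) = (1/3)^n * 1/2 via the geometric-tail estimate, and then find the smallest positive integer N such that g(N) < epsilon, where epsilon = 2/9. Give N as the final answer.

For m > n >= 1: |a_m - a_n| = sum_{k=n+1}^m (1/3)^k < sum_{k=n+1}^infinity (1/3)^k = (1/3)^(n+1) / (1 - 1/3) = (1/3)^n * (1/3) * (3/2) = (1/3)^n * 1/2.
So g(n) = (1/3)^n / 2. Since g(n) -> 0, (a_n) is Cauchy.
Now solve g(N) < 2/9: (1/3)^N / 2 < 2/9 <=> 3^N > 1 / (2 * 2/9) = 9/4.
Check powers of 3: 3^0 = 1 <= 9/4, 3^1 = 3 > 9/4.
So the smallest such N is 1. Check: g(1) = 1/(2 * 3) = 1/6 < 2/9.

1


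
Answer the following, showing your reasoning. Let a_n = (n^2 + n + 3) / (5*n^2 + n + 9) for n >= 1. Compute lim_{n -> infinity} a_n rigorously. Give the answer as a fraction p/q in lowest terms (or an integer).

Divide numerator and denominator by n^2, the highest power:
numerator / n^2 = 1 + 1/n + 3/n^2
denominator / n^2 = 5 + 1/n + 9/n^2
As n -> infinity, all terms of the form c/n^k (k >= 1) tend to 0.
So numerator / n^2 -> 1 and denominator / n^2 -> 5.
Therefore lim a_n = 1/5.

1/5


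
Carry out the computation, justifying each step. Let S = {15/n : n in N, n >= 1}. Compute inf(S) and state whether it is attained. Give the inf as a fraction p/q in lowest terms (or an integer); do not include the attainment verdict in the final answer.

Analysis:
- Values: 15, 15/2, 5, 15/4, ... strictly decreasing.
- The maximum is 15 (n=1); sup = 15 (attained).
- The set is bounded below by 0; 15/n -> 0 so 0 is the greatest lower bound.
- 0 is not in the set, so inf = 0 is not attained.
Conclusion: inf(S) = 0, not attained in S.

0


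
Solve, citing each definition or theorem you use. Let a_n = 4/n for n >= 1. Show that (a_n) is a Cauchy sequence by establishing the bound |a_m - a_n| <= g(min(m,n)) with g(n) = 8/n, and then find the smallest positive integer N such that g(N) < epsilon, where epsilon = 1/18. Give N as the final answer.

For any m, n >= 1, by the triangle inequality:
|a_m - a_n| = |4/m - 4/n| <= 4*1/m + 4*1/n <= 8/min(m,n).
So g(n) = 8/n bounds the Cauchy difference. Since g(n) -> 0, (a_n) is Cauchy.
Now solve g(N) < 1/18: 8/N < 1/18 <=> N > 8 / (1/18) = 144.
The smallest integer strictly greater than 144 is N = 145.
Check: g(145) = 8/145 = 8/145 < 1/18; g(144) = 1/18 >= 1/18. So N = 145.

145


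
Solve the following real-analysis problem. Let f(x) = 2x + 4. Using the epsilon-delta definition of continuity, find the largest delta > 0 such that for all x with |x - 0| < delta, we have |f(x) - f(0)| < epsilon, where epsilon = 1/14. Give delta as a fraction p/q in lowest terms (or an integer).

We compute f(0) = 2*(0) + 4 = 4.
|f(x) - f(0)| = |2x + 4 - (4)| = |2(x - 0)| = 2|x - 0|.
We need 2|x - 0| < 1/14, i.e. |x - 0| < 1/14 / 2 = 1/28.
So any delta <= 1/28 works. Conversely, if delta > 1/28, then x = 0 + 1/28 satisfies |x - 0| = 1/28 < delta but |f(x) - f(0)| = 2 * 1/28 = 1/14, which is not < 1/14; so no larger delta works.
Hence the largest such delta is 1/28.

1/28


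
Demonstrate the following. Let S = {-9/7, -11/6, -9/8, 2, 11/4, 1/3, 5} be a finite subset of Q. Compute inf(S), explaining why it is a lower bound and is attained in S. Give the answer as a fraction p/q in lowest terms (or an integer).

S is finite, so inf(S) = min(S).
Sorted increasing:
-11/6, -9/7, -9/8, 1/3, 2, 11/4, 5
The extremum is -11/6.
For every x in S, x >= -11/6. And -11/6 is in S, so it is attained.
Therefore inf(S) = -11/6.

-11/6


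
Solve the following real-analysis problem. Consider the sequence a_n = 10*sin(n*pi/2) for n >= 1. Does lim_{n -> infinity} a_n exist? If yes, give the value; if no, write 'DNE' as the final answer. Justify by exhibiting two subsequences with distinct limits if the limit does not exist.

Examine the behaviour of a_n along subsequences.
a_{4k+1} = 10*sin(pi/2 + 2k*pi) = 10 -> 10. a_{4k+3} = 10*sin(3pi/2 + 2k*pi) = -10 -> -10.
Since these two subsequential limits are 10 and -10, distinct, the full sequence cannot converge (a convergent sequence has all subsequences tending to the same limit). So lim a_n does not exist.

DNE


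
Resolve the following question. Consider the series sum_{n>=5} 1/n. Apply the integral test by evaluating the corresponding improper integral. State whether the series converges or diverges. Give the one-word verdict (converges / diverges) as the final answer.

Let f(x) = 1/x. Then f is positive, continuous, and decreasing on [5, infinity), so the integral test applies.
Compute the improper integral int_{5}^infinity f(x) dx:
  antiderivative F(x) = log(x).
  As x -> infinity, log(x) -> infinity.
  So int = infinity - log(5) = infinity. By the integral test, the series diverges.

diverges


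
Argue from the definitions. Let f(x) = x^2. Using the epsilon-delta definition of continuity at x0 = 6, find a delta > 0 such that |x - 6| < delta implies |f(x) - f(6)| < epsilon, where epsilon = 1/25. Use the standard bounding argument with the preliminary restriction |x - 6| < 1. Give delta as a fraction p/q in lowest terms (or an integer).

Factor: |x^2 - (6)^2| = |x - 6| * |x + 6|.
Impose |x - 6| < 1 first. Then |x + 6| = |(x - 6) + 2*(6)| <= |x - 6| + 2*|6| < 1 + 12 = 13.
So |x^2 - (6)^2| < delta * 13.
We need delta * 13 <= 1/25, i.e. delta <= 1/25/13 = 1/325.
Since 1/325 < 1, this is tighter than 1; take delta = 1/325.
So delta = 1/325 works.

1/325


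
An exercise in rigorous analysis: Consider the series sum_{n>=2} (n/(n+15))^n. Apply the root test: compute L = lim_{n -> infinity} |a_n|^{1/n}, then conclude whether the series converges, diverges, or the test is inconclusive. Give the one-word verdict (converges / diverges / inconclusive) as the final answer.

Let a_n denote the general term. Form |a_n|^(1/n) and simplify:
|a_n|^(1/n) = n/(n + 15)
Take the limit as n -> infinity: L = 1.
Since L = 1, the root test is inconclusive. (In fact a_n = (n/(n+15))^n -> e^(-15) != 0, so the nth-term test shows divergence; but the root test itself gives no conclusion.)

inconclusive


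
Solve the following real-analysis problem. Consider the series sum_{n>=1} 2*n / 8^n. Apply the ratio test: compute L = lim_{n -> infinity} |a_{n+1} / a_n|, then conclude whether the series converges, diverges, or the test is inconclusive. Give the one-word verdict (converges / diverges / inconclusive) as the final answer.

Let a_n denote the general term. Form the ratio a_{n+1}/a_n and simplify:
a_{n+1}/a_n = (n + 1)/(8*n)
Take the limit as n -> infinity: L = 1/8.
Since L = 1/8 < 1, the ratio test implies the series converges.

converges


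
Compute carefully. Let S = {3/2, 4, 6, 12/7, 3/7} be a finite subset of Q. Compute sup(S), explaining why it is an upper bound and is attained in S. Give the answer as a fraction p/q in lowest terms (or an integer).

S is finite, so sup(S) = max(S).
Sorted decreasing:
6, 4, 12/7, 3/2, 3/7
The extremum is 6.
For every x in S, x <= 6. And 6 is in S, so it is attained.
Therefore sup(S) = 6.

6


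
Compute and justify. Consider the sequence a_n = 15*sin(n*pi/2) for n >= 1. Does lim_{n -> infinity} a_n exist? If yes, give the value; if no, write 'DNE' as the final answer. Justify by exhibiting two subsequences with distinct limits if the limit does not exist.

Examine the behaviour of a_n along subsequences.
a_{4k+1} = 15*sin(pi/2 + 2k*pi) = 15 -> 15. a_{4k+3} = 15*sin(3pi/2 + 2k*pi) = -15 -> -15.
Since these two subsequential limits are 15 and -15, distinct, the full sequence cannot converge (a convergent sequence has all subsequences tending to the same limit). So lim a_n does not exist.

DNE


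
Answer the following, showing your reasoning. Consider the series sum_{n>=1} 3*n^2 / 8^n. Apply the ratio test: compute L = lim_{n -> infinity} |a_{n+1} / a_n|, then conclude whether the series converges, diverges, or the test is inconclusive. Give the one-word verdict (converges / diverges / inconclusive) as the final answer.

Let a_n denote the general term. Form the ratio a_{n+1}/a_n and simplify:
a_{n+1}/a_n = (n + 1)^2/(8*n^2)
Take the limit as n -> infinity: L = 1/8.
Since L = 1/8 < 1, the ratio test implies the series converges.

converges


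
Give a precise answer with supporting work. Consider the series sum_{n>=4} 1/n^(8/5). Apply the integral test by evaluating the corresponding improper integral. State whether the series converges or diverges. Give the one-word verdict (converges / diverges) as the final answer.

Let f(x) = x^(-8/5). Then f is positive, continuous, and decreasing on [4, infinity), so the integral test applies.
Compute the improper integral int_{4}^infinity f(x) dx:
  antiderivative F(x) = -5/(3*x^(3/5)).
  As x -> infinity, F(x) -> 0 (since p = 8/5 > 1).
  So int = F(infinity) - F(4) = 0 - (-5*2^(4/5)/12) = 5*2^(4/5)/12.
  Finite, so by the integral test, the series converges.

converges
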